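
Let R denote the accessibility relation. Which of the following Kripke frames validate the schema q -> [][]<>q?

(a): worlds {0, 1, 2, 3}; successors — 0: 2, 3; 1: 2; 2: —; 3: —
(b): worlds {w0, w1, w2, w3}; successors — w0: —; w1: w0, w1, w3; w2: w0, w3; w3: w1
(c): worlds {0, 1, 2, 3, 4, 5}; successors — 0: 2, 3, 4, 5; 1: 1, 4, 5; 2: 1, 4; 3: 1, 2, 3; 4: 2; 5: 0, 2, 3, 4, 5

The schema corresponds to a generalized confluence (Geach) condition: forall x forall z (x R^2 z -> exists w (x = w & zRw)).
(a): condition met.
(b): fails — w1R²w0 but no w with w1=w and w0Rw.
(c): fails — 0R²0 but no w with 0=w and 0Rw.
Valid on: (a).

(a)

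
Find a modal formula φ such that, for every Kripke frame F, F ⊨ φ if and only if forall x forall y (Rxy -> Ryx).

r → □◇r

The condition is symmetry. The B schema r → □◇r defines it.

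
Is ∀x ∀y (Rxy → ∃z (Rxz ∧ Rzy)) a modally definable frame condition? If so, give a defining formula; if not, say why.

Yes — defined by □□r → □r

The condition is density. A defining modal formula is □□r → □r.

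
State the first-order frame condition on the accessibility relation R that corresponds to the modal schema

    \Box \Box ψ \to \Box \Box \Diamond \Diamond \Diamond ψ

\forall x \forall z (x R^2 z \to \exists w (x R^2 w \wedge z R^3 w))

This is a Sahlqvist (Geach-type) schema ◇^0□^2ψ → □^2◇^3ψ.
Minimal-valuation argument: fix x; take any y with xR^0y and any z with xR^2z. Set V(ψ) to the set of worlds R-reachable from y in exactly 2 steps. Then □^2ψ holds at y, so the antecedent holds at x; validity forces ◇^3ψ at z, giving a w with zR^3w and yR^2w.
First-order correspondent: \forall x \forall z (x R^2 z \to \exists w (x R^2 w \wedge z R^3 w)).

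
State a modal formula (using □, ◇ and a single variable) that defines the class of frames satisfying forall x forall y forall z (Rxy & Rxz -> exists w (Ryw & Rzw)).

◇□p → □◇p

This is convergence; the standard corresponding axiom is .2: ◇□p → □◇p.
Suppose ◇□p→□◇p is valid. Take Rxy, Rxz and set V(p)={w : Ryw}. Then □p at y so ◇□p at x, so □◇p at x, so ◇p at z, giving w with Rzw and Ryw.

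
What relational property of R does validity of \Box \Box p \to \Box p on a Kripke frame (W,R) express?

Suppose □□p→□p is valid. Take Rxy and set V(p)={w : xR²w}. Then □□p at x, so □p at x, so p at y, i.e. ∃z(Rxz∧Rzy).

Density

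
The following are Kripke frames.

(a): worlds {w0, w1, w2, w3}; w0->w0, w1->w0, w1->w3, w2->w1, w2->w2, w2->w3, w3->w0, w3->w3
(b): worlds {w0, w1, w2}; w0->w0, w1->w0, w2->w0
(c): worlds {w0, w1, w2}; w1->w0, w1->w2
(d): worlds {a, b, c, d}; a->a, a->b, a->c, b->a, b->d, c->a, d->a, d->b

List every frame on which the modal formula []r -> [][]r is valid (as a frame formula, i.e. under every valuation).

(b), (c)

Frame correspondent (Sahlqvist): forall x forall y forall z (Rxy & Ryz -> Rxz) — i.e. transitivity.
(a): fails — Rw2w1 and Rw1w0 but not Rw2w0.
(b): condition met.
(c): condition met.
(d): fails — Rab and Rbd but not Rad.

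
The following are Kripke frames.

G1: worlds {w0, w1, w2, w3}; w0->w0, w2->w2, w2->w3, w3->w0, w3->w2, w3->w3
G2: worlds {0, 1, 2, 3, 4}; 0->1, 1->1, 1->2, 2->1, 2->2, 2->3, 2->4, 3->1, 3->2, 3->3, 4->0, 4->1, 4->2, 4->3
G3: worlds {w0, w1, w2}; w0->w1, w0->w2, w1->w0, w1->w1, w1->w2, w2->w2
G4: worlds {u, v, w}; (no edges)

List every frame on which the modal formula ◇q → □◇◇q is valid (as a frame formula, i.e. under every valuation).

G4

Frame correspondent (Sahlqvist): ∀x ∀y ∀z ((xRy ∧ xRz) → ∃w (y = w ∧ zR²w)) — i.e. a generalized confluence (Geach) condition.
G1: fails — w3Rw2, w3Rw0 but no w with w2=w and w0R²w.
G2: fails — 4R0, 4R0 but no w with 0=w and 0R²w.
G3: fails — w0Rw1, w0Rw2 but no w with w1=w and w2R²w.
G4: holds.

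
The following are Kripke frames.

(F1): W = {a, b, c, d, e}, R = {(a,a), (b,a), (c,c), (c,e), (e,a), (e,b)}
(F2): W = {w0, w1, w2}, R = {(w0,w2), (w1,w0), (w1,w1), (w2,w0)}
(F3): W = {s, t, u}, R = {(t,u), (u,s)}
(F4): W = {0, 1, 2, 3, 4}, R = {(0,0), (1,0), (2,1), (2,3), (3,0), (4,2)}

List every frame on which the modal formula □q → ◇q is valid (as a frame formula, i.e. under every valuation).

(F2), (F4)

This is the axiom for seriality; its first-order frame correspondent is ∀x ∃y Rxy.
(F1): fails — world d has no successor.
(F2): condition met.
(F3): fails — world s has no successor.
(F4): condition met.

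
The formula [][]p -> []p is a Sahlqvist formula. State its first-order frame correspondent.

Density

Suppose □□p→□p is valid. Take Rxy and set V(p)={w : xR²w}. Then □□p at x, so □p at x, so p at y, i.e. ∃z(Rxz∧Rzy).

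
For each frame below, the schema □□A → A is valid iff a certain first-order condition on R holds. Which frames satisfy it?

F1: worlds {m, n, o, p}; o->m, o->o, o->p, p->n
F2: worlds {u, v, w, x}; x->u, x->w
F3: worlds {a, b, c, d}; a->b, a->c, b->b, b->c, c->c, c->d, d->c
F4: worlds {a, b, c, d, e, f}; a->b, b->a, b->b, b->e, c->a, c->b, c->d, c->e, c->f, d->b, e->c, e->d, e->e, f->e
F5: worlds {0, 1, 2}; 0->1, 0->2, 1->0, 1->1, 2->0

F5

Frame correspondent (Sahlqvist): ∀x ∃w (xR²w ∧ x = w) — i.e. a generalized confluence (Geach) condition.
F1: fails — at m but no w with mR²w and m=w.
F2: fails — at u but no t with uR²t and u=t.
F3: fails — at a but no w with aR²w and a=w.
F4: fails — at d but no w with dR²w and d=w.
F5: satisfies the condition.
Valid on: F5.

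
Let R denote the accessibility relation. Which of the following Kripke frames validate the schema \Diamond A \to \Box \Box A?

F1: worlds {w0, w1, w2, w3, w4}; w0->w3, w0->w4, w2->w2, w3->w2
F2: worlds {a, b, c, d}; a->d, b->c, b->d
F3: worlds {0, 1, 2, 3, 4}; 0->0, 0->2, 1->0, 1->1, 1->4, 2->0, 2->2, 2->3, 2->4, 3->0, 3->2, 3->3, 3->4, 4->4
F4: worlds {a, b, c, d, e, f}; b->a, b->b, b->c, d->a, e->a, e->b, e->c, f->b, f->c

F2

Frame correspondent (Sahlqvist): \forall x \forall y \forall z ((xRy \wedge x R^2 z) \to \exists w (y = w \wedge z = w)) — i.e. a generalized confluence (Geach) condition.
F1: fails — w0Rw3, w0R²w2 but w3 ≠ w2.
F2: ✓.
F3: fails — 0R0, 0R²2 but 0 ≠ 2.
F4: fails — bRa, bR²b but a ≠ b.
Valid on: F2.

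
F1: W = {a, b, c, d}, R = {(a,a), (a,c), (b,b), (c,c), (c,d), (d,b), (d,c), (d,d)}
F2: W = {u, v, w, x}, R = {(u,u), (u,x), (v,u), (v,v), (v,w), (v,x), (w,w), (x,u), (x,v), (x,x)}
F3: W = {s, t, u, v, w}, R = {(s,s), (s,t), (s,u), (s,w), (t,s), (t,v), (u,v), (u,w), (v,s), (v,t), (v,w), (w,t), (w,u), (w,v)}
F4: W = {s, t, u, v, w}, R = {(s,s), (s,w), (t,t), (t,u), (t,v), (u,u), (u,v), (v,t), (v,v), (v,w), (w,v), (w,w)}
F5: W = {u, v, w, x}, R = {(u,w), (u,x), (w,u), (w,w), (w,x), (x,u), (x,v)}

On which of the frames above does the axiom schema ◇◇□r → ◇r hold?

F3, F4

This is the axiom for a generalized confluence (Geach) condition; its first-order frame correspondent is ∀x ∀y (xR²y → ∃w (yRw ∧ xRw)).
F1: fails — cR²b but no w with bRw and cRw.
F2: fails — xR²w but no t with wRt and xRt.
F3: holds.
F4: holds.
F5: fails — uR²v but no t with vRt and uRt.
Valid on: F3, F4.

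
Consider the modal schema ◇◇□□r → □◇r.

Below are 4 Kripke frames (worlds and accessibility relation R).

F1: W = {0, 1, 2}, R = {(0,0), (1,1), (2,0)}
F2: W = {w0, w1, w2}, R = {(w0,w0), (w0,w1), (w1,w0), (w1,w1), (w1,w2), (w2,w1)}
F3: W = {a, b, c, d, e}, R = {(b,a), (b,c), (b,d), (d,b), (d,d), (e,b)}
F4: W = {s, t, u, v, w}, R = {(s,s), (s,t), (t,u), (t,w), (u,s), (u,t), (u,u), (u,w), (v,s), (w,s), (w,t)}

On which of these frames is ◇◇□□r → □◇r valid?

The schema corresponds to a generalized confluence (Geach) condition: ∀x ∀y ∀z ((xR²y ∧ xRz) → ∃w (yR²w ∧ zRw)).
F1: holds.
F2: holds.
F3: fails — bR²b, bRa but no w with bR²w and aRw.
F4: holds.

F1, F2, F4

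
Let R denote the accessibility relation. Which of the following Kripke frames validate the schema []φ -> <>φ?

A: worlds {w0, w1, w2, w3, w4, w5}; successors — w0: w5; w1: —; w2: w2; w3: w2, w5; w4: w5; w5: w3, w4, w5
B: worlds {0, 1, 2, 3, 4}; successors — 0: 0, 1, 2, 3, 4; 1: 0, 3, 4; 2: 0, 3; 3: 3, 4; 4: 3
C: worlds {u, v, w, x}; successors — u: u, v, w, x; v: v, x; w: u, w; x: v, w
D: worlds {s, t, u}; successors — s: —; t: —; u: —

B, C

Frame correspondent (Sahlqvist): forall x exists y Rxy — i.e. seriality.
A: fails — world w1 has no successor.
B: ✓.
C: ✓.
D: fails — world s has no successor.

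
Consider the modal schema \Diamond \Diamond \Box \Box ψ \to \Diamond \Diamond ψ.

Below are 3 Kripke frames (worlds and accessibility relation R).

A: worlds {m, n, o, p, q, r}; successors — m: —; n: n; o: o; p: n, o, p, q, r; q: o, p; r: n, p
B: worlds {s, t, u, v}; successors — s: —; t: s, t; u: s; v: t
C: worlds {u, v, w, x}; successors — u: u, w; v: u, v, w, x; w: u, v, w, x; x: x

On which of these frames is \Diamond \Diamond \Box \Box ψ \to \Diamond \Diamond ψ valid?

This is the axiom for a generalized confluence (Geach) condition; its first-order frame correspondent is \forall x \forall y (x R^2 y \to \exists w (y R^2 w \wedge x R^2 w)).
A: holds.
B: fails — tR²s but no w with sR²w and tR²w.
C: holds.
Valid on: A, C.

A, C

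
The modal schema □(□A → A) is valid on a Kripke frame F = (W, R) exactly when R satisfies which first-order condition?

Suppose □(□A→A) is valid. Take Rxy and set V(A)={w : Ryw}. Then at y, □A holds; since □(□A→A) at x, □A→A at y, so A at y, i.e. Ryy.

shift-reflexivity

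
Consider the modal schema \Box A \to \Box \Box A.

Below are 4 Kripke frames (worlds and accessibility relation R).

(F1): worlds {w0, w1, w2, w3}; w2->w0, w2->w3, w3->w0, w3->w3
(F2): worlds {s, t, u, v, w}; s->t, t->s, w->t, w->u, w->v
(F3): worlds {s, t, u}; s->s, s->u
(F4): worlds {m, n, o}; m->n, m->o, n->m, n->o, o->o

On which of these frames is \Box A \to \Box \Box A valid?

(F1), (F3)

The schema corresponds to transitivity: \forall x \forall y \forall z (Rxy \wedge Ryz \to Rxz).
(F1): condition met.
(F2): fails — Rwt and Rts but not Rws.
(F3): condition met.
(F4): fails — Rnm and Rmn but not Rnn.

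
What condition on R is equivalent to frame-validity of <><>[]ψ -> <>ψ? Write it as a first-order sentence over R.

This is a Sahlqvist (Geach-type) schema ◇^2□^1ψ → □^0◇^1ψ.
First-order correspondent: forall x forall y (x R^2 y -> exists w (yRw & xRw)).

forall x forall y (x R^2 y -> exists w (yRw & xRw))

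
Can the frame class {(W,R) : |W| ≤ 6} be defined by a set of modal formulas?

Any modally definable frame class is closed under disjoint unions.
Any modal formula valid on each of 7 disjoint one-world frames is valid on their disjoint union (validity is preserved under disjoint unions). Each one-world frame has |W|=1≤6, but the union has |W|=7.
So no modal formula (or set of formulas) defines exactly the |W|≤6 frames.

Not definable by any modal formula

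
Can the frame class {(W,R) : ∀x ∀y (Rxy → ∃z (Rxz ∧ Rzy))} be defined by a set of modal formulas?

Yes: it is density, defined by the C4 schema □□r → □r.

Yes — defined by □□r → □r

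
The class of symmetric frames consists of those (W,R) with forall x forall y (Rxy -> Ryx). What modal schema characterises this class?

s → □◇s

This is symmetry; the standard corresponding axiom is B: s → □◇s.
Suppose s→□◇s is valid. Take Rxy and set V(s)={x}. Then s at x, so □◇s at x, so ◇s at y, so some z with Ryz has s; z=x, i.e. Ryx.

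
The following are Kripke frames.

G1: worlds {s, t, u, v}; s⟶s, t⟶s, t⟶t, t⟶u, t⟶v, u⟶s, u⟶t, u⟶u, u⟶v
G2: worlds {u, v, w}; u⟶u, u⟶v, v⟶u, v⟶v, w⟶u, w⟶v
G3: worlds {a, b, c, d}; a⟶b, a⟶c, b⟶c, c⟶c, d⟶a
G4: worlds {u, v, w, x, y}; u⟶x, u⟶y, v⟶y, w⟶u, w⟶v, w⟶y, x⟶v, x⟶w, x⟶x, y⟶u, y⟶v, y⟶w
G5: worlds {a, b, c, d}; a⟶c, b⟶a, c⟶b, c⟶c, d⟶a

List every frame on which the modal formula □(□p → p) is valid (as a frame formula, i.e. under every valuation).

The schema corresponds to shift-reflexivity: ∀x ∀y (Rxy → Ryy).
G1: fails — Ruv but not Rvv.
G2: ✓.
G3: fails — Rab but not Rbb.
G4: fails — Rxw but not Rww.
G5: fails — Rba but not Raa.
Valid on: G2.

G2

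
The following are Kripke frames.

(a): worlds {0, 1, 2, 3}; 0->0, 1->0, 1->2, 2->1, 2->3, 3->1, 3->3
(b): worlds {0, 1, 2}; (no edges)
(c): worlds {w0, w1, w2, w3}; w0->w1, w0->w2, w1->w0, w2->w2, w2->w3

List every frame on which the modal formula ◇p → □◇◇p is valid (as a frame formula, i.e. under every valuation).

(b)

The schema corresponds to a generalized confluence (Geach) condition: ∀x ∀y ∀z ((xRy ∧ xRz) → ∃w (y = w ∧ zR²w)).
(a): fails — 1R2, 1R0 but no w with 2=w and 0R²w.
(b): satisfies the condition.
(c): fails — w0Rw1, w0Rw2 but no w with w1=w and w2R²w.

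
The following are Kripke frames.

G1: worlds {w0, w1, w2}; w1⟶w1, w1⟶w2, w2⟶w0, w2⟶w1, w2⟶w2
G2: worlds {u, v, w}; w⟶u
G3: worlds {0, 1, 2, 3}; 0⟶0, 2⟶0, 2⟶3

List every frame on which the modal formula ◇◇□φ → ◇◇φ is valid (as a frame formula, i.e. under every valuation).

G2, G3

This is the axiom for a generalized confluence (Geach) condition; its first-order frame correspondent is ∀x ∀y (xR²y → ∃w (yRw ∧ xR²w)).
G1: fails — w1R²w0 but no w with w0Rw and w1R²w.
G2: satisfies the condition.
G3: satisfies the condition.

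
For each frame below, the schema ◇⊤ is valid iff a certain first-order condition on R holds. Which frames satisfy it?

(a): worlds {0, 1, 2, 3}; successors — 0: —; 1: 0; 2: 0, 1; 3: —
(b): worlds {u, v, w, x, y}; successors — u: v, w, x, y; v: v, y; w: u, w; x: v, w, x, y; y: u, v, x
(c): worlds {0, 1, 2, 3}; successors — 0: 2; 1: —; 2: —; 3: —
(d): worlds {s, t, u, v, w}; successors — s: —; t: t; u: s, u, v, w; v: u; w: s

(b)

The schema corresponds to seriality: ∀x ∃y Rxy.
(a): fails — world 0 has no successor.
(b): ✓.
(c): fails — world 1 has no successor.
(d): fails — world s has no successor.
Valid on: (b).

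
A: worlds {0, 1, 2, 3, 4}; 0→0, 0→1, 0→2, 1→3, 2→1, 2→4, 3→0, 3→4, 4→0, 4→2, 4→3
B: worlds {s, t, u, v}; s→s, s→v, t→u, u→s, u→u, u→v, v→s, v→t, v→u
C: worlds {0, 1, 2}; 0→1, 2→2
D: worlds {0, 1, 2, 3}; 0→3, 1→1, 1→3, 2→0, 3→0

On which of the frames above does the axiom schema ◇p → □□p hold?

Frame correspondent (Sahlqvist): ∀x ∀y ∀z ((xRy ∧ xR²z) → ∃w (y = w ∧ z = w)) — i.e. a generalized confluence (Geach) condition.
A: fails — 0R0, 0R²1 but 0 ≠ 1.
B: fails — sRs, sR²t but s ≠ t.
C: condition met.
D: fails — 0R3, 0R²0 but 3 ≠ 0.
Valid on: C.

C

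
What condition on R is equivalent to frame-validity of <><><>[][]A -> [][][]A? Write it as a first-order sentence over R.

This is a Sahlqvist (Geach-type) schema ◇^3□^2A → □^3◇^0A.
Minimal-valuation argument: fix x; take any y with xR^3y and any z with xR^3z. Set V(A) to the set of worlds R-reachable from y in exactly 2 steps. Then □^2A holds at y, so the antecedent holds at x; validity forces ◇^0A at z, giving a w with zR^0w and yR^2w.
First-order correspondent: forall x forall y forall z ((x R^3 y & x R^3 z) -> exists w (y R^2 w & z = w)).

forall x forall y forall z ((x R^3 y & x R^3 z) -> exists w (y R^2 w & z = w))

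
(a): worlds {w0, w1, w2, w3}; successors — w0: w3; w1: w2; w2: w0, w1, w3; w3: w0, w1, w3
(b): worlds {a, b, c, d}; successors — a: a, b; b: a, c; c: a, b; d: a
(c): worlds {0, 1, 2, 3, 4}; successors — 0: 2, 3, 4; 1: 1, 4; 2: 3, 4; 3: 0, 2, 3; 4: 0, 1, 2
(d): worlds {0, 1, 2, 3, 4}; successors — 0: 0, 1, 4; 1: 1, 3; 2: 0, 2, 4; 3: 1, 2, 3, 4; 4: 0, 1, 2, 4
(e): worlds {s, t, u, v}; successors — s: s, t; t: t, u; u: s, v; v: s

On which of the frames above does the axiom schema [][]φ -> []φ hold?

The schema corresponds to density: forall x forall y (Rxy -> exists z (Rxz & Rzy)).
(a): fails — Rw1w2 but no z with Rw1z and Rzw2.
(b): fails — Rbc but no z with Rbz and Rzc.
(c): fails — R40 but no z with R4z and Rz0.
(d): holds.
(e): fails — Ruv but no z with Ruz and Rzv.
Valid on: (d).

(d)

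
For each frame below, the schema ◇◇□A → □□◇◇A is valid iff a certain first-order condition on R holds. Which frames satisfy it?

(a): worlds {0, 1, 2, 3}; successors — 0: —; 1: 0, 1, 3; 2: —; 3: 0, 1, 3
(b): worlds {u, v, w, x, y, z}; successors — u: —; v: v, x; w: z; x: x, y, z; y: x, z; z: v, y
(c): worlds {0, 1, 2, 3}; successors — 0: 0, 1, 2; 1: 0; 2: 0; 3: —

Frame correspondent (Sahlqvist): ∀x ∀y ∀z ((xR²y ∧ xR²z) → ∃w (yRw ∧ zR²w)) — i.e. a generalized confluence (Geach) condition.
(a): fails — 1R²0, 1R²0 but no w with 0Rw and 0R²w.
(b): ✓.
(c): ✓.

(b), (c)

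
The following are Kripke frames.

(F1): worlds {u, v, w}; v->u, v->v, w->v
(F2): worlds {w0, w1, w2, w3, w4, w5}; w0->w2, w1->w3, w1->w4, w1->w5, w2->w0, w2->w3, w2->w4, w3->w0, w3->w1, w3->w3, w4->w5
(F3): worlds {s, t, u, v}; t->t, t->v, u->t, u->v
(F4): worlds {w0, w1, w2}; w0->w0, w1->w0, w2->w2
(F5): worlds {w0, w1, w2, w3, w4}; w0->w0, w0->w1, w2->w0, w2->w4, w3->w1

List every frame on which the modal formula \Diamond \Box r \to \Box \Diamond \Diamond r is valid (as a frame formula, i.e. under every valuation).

(F4)

This is the axiom for a generalized confluence (Geach) condition; its first-order frame correspondent is \forall x \forall y \forall z ((xRy \wedge xRz) \to \exists w (yRw \wedge z R^2 w)).
(F1): fails — vRu, vRu but no t with uRt and uR²t.
(F2): fails — w1Rw3, w1Rw4 but no w with w3Rw and w4R²w.
(F3): fails — tRt, tRv but no w with tRw and vR²w.
(F4): satisfies the condition.
(F5): fails — w0Rw0, w0Rw1 but no w with w0Rw and w1R²w.
Valid on: (F4).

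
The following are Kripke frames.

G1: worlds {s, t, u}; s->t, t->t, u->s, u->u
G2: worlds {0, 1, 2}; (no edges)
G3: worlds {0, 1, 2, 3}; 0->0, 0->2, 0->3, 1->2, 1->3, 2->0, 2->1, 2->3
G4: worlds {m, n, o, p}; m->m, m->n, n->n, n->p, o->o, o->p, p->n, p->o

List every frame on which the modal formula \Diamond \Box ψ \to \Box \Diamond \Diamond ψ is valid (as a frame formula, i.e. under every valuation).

G2, G4

Frame correspondent (Sahlqvist): \forall x \forall y \forall z ((xRy \wedge xRz) \to \exists w (yRw \wedge z R^2 w)) — i.e. a generalized confluence (Geach) condition.
G1: fails — uRu, uRs but no w with uRw and sR²w.
G2: condition met.
G3: fails — 0R0, 0R3 but no w with 0Rw and 3R²w.
G4: condition met.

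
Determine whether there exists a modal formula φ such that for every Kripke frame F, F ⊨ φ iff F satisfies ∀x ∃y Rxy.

Definable; □p → ◇p defines it

Yes: it is seriality, defined by the D schema □p → ◇p.
Suppose □p→◇p is valid. At any x set V(p)=W. Then □p at x, so ◇p at x, so x has a successor.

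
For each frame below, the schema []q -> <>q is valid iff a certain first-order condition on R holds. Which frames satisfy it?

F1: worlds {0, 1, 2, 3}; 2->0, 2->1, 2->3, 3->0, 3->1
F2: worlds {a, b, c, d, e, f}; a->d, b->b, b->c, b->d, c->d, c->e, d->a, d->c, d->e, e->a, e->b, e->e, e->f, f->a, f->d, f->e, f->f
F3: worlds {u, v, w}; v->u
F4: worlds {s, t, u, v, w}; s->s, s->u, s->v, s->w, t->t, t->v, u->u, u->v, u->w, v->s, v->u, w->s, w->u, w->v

F2, F4

Frame correspondent (Sahlqvist): forall x exists y Rxy — i.e. seriality.
F1: fails — world 0 has no successor.
F2: ✓.
F3: fails — world u has no successor.
F4: ✓.
Valid on: F2, F4.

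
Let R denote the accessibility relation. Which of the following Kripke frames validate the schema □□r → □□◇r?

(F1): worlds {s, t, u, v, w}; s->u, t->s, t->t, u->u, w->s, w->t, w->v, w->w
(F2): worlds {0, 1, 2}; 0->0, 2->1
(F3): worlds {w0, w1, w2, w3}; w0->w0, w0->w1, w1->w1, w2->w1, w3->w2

(F2), (F3)

Frame correspondent (Sahlqvist): ∀x ∀z (xR²z → ∃w (xR²w ∧ zRw)) — i.e. a generalized confluence (Geach) condition.
(F1): fails — wR²v but no w* with wR²w* and vRw*.
(F2): satisfies the condition.
(F3): satisfies the condition.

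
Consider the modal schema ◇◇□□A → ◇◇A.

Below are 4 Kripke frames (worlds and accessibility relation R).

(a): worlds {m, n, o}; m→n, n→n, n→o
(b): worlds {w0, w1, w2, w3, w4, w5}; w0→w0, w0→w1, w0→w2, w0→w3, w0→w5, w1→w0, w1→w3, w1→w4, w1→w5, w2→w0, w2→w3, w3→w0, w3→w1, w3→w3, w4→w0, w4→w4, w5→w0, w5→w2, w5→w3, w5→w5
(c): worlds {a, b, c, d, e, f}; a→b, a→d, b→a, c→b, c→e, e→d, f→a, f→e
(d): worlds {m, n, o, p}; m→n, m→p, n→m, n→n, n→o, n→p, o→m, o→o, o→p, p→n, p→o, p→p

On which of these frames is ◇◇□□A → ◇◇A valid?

(b), (d)

Frame correspondent (Sahlqvist): ∀x ∀y (xR²y → ∃w (yR²w ∧ xR²w)) — i.e. a generalized confluence (Geach) condition.
(a): fails — mR²o but no w with oR²w and mR²w.
(b): condition met.
(c): fails — bR²d but no w with dR²w and bR²w.
(d): condition met.
Valid on: (b), (d).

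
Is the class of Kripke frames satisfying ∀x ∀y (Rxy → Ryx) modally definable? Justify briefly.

Definable; r → □◇r defines it

This is a Sahlqvist condition; the B axiom r → □◇r defines it.
Suppose r→□◇r is valid. Take Rxy and set V(r)={x}. Then r at x, so □◇r at x, so ◇r at y, so some z with Ryz has r; z=x, i.e. Ryx.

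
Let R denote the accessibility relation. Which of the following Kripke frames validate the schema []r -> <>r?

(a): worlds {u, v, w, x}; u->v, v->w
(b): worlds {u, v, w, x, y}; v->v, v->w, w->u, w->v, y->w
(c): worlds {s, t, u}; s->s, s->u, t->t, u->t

(c)

This is the axiom for seriality; its first-order frame correspondent is forall x exists y Rxy.
(a): fails — world w has no successor.
(b): fails — world u has no successor.
(c): holds.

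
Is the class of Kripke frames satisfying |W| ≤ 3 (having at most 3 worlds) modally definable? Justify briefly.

No

Any modally definable frame class is closed under disjoint unions.
Any modal formula valid on each of 4 disjoint one-world frames is valid on their disjoint union (validity is preserved under disjoint unions). Each one-world frame has |W|=1≤3, but the union has |W|=4.
So the class is not modally definable.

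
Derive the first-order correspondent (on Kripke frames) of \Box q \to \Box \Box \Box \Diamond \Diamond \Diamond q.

\forall x \forall z (x R^3 z \to \exists w (xRw \wedge z R^3 w))

This is a Sahlqvist (Geach-type) schema ◇^0□^1q → □^3◇^3q.
Minimal-valuation argument: fix x; take any y with xR^0y and any z with xR^3z. Set V(q) to the set of worlds R-reachable from y in exactly 1 step. Then □^1q holds at y, so the antecedent holds at x; validity forces ◇^3q at z, giving a w with zR^3w and yR^1w.
First-order correspondent: \forall x \forall z (x R^3 z \to \exists w (xRw \wedge z R^3 w)).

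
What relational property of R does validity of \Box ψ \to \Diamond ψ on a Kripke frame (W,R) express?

Suppose □ψ→◇ψ is valid. At any x set V(ψ)=W. Then □ψ at x, so ◇ψ at x, so x has a successor.

seriality: \forall x \exists y Rxy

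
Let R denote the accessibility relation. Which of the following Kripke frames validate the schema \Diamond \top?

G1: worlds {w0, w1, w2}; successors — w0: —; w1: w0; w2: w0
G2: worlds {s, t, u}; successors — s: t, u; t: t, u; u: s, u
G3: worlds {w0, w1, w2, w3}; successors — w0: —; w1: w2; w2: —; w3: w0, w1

G2

Frame correspondent (Sahlqvist): \forall x \exists y Rxy — i.e. seriality.
G1: fails — world w0 has no successor.
G2: ✓.
G3: fails — world w0 has no successor.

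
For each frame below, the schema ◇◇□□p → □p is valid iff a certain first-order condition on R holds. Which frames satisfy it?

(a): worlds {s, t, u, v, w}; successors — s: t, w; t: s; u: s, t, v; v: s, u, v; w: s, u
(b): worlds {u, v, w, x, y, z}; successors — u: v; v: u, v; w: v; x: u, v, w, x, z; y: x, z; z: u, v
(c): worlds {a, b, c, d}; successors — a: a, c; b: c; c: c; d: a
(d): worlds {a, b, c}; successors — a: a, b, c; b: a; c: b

This is the axiom for a generalized confluence (Geach) condition; its first-order frame correspondent is ∀x ∀y ∀z ((xR²y ∧ xRz) → ∃w (yR²w ∧ z = w)).
(a): fails — sR²s, sRt but no w* with sR²w* and t=w*.
(b): fails — xR²u, xRw but no t with uR²t and w=t.
(c): fails — aR²c, aRa but no w with cR²w and a=w.
(d): fails — aR²c, aRb but no w with cR²w and b=w.
Valid on no frame.

none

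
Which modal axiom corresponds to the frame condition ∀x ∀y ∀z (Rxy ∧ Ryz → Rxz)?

□s → □□s

This is transitivity; the standard corresponding axiom is 4: □s → □□s.
Suppose □s→□□s is valid. Take Rxy, Ryz and set V(s)={w : Rxw}. Then □s at x, so □□s at x, so □s at y, so s at z, i.e. Rxz.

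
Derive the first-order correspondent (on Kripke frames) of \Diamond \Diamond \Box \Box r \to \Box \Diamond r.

\forall x \forall y \forall z ((x R^2 y \wedge xRz) \to \exists w (y R^2 w \wedge zRw))

This is a Sahlqvist (Geach-type) schema ◇^2□^2r → □^1◇^1r.
Minimal-valuation argument: fix x; take any y with xR^2y and any z with xR^1z. Set V(r) to the set of worlds R-reachable from y in exactly 2 steps. Then □^2r holds at y, so the antecedent holds at x; validity forces ◇^1r at z, giving a w with zR^1w and yR^2w.
First-order correspondent: \forall x \forall y \forall z ((x R^2 y \wedge xRz) \to \exists w (y R^2 w \wedge zRw)).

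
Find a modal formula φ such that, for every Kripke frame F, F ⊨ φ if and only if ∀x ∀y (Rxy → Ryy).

The condition is shift-reflexivity. The T□ schema □(□r → r) defines it.

□(□r → r)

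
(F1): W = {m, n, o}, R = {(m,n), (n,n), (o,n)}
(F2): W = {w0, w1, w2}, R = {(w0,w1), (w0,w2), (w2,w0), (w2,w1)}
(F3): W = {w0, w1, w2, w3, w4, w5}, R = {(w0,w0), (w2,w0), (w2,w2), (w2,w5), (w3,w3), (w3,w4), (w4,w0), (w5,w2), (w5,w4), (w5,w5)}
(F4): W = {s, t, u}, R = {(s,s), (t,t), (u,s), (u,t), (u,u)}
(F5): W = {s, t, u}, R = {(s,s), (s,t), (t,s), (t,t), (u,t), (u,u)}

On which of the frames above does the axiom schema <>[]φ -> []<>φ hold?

(F1), (F5)

The schema corresponds to convergence: forall x forall y forall z (Rxy & Rxz -> exists w (Ryw & Rzw)).
(F1): holds.
(F2): fails — Rw0w1 and Rw0w1 but w1 and w1 have no common successor.
(F3): fails — Rw2w5 and Rw2w0 but w5 and w0 have no common successor.
(F4): fails — Rut and Rus but t and s have no common successor.
(F5): holds.
Valid on: (F1), (F5).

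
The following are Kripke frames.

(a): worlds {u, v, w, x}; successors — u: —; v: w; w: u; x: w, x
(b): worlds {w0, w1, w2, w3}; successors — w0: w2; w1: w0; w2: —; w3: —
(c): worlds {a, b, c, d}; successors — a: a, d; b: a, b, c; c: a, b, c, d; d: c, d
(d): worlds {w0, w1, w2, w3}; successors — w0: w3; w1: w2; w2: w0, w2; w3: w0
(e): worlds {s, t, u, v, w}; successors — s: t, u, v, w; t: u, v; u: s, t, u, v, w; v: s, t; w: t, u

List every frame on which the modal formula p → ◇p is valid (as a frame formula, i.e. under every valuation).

(c)

This is the axiom for reflexivity; its first-order frame correspondent is ∀x Rxx.
(a): fails — world u does not see itself.
(b): fails — world w0 does not see itself.
(c): satisfies the condition.
(d): fails — world w0 does not see itself.
(e): fails — world s does not see itself.
Valid on: (c).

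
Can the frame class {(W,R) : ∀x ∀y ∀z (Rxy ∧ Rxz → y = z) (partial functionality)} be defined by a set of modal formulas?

Yes: it is partial functionality, defined by the CD schema ◇q → □q.
Suppose ◇q→□q is valid. Take Rxy, Rxz and set V(q)={y}. Then ◇q at x, so □q at x, so q at z, i.e. z=y.

Yes, by ◇q → □q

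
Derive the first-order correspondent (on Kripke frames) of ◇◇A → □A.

∀x ∀y ∀z ((xR²y ∧ xRz) → ∃w (y = w ∧ z = w))

This is a Sahlqvist (Geach-type) schema ◇^2□^0A → □^1◇^0A.
First-order correspondent: ∀x ∀y ∀z ((xR²y ∧ xRz) → ∃w (y = w ∧ z = w)).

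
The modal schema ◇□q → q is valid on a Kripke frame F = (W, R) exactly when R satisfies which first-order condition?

This is frame-equivalent to q → □◇q (substitute ¬q for q and contrapose).
Suppose q→□◇q is valid. Take Rxy and set V(q)={x}. Then q at x, so □◇q at x, so ◇q at y, so some z with Ryz has q; z=x, i.e. Ryx.

Symmetry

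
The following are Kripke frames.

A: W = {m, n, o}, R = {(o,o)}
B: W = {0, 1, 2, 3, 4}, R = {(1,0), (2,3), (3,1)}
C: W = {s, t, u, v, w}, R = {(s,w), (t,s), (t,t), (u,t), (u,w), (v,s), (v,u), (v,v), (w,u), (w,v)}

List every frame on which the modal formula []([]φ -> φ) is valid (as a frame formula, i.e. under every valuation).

A

This is the axiom for shift-reflexivity; its first-order frame correspondent is forall x forall y (Rxy -> Ryy).
A: ✓.
B: fails — R10 but not R00.
C: fails — Ruw but not Rww.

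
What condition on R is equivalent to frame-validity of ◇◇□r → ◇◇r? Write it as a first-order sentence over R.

∀x ∀y (xR²y → ∃w (yRw ∧ xR²w))

This is a Sahlqvist (Geach-type) schema ◇^2□^1r → □^0◇^2r.
First-order correspondent: ∀x ∀y (xR²y → ∃w (yRw ∧ xR²w)).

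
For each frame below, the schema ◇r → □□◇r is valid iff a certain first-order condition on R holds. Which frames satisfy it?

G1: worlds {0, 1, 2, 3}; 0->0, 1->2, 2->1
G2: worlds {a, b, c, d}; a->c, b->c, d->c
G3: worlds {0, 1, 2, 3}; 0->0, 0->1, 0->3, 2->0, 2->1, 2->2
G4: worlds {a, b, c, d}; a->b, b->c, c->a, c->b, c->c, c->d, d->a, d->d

This is the axiom for a generalized confluence (Geach) condition; its first-order frame correspondent is ∀x ∀y ∀z ((xRy ∧ xR²z) → ∃w (y = w ∧ zRw)).
G1: condition met.
G2: condition met.
G3: fails — 0R0, 0R²1 but no w with 0=w and 1Rw.
G4: fails — bRc, bR²a but no w with c=w and aRw.
Valid on: G1, G2.

G1, G2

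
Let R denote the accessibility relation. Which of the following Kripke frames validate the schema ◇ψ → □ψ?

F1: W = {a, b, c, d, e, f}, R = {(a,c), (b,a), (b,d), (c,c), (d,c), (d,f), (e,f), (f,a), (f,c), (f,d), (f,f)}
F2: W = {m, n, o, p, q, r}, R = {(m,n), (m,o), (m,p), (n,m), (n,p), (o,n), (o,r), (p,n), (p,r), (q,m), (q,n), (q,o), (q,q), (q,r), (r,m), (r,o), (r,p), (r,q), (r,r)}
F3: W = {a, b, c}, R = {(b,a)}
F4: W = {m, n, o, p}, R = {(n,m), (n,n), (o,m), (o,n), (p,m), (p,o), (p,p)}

Frame correspondent (Sahlqvist): ∀x ∀y ∀z (Rxy ∧ Rxz → y = z) — i.e. partial functionality.
F1: fails — b sees both a and d.
F2: fails — m sees both n and o.
F3: satisfies the condition.
F4: fails — n sees both m and n.
Valid on: F3.

F3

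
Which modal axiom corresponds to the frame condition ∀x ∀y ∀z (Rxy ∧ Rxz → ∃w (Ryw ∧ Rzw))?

◇□r → □◇r

This is convergence; the standard corresponding axiom is .2: ◇□r → □◇r.
Suppose ◇□r→□◇r is valid. Take Rxy, Rxz and set V(r)={w : Ryw}. Then □r at y so ◇□r at x, so □◇r at x, so ◇r at z, giving w with Rzw and Ryw.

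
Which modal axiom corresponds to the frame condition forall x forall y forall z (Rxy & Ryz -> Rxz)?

□q → □□q

This is transitivity; the standard corresponding axiom is 4: □q → □□q.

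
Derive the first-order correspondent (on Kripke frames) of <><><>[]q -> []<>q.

forall x forall y forall z ((x R^3 y & xRz) -> exists w (yRw & zRw))

This is a Sahlqvist (Geach-type) schema ◇^3□^1q → □^1◇^1q.
Minimal-valuation argument: fix x; take any y with xR^3y and any z with xR^1z. Set V(q) to the set of worlds R-reachable from y in exactly 1 step. Then □^1q holds at y, so the antecedent holds at x; validity forces ◇^1q at z, giving a w with zR^1w and yR^1w.
First-order correspondent: forall x forall y forall z ((x R^3 y & xRz) -> exists w (yRw & zRw)).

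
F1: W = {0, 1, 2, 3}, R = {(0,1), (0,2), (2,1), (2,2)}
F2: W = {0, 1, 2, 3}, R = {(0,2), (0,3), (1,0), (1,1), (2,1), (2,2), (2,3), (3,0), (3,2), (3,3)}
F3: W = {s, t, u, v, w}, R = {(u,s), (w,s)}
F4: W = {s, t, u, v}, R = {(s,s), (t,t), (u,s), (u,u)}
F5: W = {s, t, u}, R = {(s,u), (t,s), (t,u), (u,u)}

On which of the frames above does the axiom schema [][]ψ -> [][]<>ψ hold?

F2, F3, F4, F5

This is the axiom for a generalized confluence (Geach) condition; its first-order frame correspondent is forall x forall z (x R^2 z -> exists w (x R^2 w & zRw)).
F1: fails — 0R²1 but no w with 0R²w and 1Rw.
F2: ✓.
F3: ✓.
F4: ✓.
F5: ✓.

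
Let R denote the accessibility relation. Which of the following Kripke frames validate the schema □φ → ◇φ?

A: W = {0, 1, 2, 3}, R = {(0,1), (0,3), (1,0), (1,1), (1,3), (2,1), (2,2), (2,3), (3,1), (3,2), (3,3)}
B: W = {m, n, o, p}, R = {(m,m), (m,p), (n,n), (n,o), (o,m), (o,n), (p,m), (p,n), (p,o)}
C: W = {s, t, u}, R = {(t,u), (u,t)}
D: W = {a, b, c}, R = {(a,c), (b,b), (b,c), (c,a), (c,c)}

This is the axiom for seriality; its first-order frame correspondent is ∀x ∃y Rxy.
A: satisfies the condition.
B: satisfies the condition.
C: fails — world s has no successor.
D: satisfies the condition.
Valid on: A, B, D.

A, B, D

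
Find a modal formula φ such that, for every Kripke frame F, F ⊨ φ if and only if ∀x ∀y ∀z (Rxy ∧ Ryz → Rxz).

A defining formula is □p → □□p (the 4 axiom).
Suppose □p→□□p is valid. Take Rxy, Ryz and set V(p)={w : Rxw}. Then □p at x, so □□p at x, so □p at y, so p at z, i.e. Rxz.

□p → □□p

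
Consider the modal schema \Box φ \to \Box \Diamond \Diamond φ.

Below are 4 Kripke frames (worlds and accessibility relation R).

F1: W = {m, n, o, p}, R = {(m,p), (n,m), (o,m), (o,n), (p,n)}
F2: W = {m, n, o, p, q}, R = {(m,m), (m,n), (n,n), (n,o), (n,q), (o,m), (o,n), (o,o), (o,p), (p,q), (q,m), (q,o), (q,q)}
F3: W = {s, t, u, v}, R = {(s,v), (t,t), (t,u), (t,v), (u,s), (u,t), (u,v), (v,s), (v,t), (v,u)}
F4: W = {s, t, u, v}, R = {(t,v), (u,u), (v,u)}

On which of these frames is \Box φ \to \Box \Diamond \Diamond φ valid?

This is the axiom for a generalized confluence (Geach) condition; its first-order frame correspondent is \forall x \forall z (xRz \to \exists w (xRw \wedge z R^2 w)).
F1: fails — mRp but no w with mRw and pR²w.
F2: condition met.
F3: condition met.
F4: fails — tRv but no w with tRw and vR²w.
Valid on: F2, F3.

F2, F3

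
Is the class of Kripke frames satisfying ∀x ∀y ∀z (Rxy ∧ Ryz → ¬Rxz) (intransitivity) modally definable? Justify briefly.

Any modally definable frame class is closed under surjective bounded morphisms.
The 7-cycle (worlds a,b,c,d,e,f,g with a→b→c→d→e→f→g→a) is intransitive. Mapping every world to a single reflexive point • is a surjective bounded morphism; the reflexive point is not intransitive (R••∧R•• but R••).
So no modal formula (or set of formulas) defines exactly the intransitive frames.

Not definable by any modal formula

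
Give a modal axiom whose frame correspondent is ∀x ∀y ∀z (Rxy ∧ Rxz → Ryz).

The condition is the Euclidean property. The 5 schema ◇q → □◇q defines it.
Suppose ◇q→□◇q is valid. Take Rxy, Rxz and set V(q)={y}. Then ◇q at x, so □◇q at x, so ◇q at z, so some w with Rzw has q; w=y, i.e. Rzy. By symmetry of the argument, Ryz.

◇q → □◇q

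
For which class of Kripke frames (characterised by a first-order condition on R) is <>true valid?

This is a form of the D axiom.
Its frame correspondent is seriality — forall x exists y Rxy.

seriality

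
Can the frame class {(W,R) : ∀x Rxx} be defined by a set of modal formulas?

The condition is reflexivity. A defining modal formula is □r → r.
Suppose □r→r is valid. At any x set V(r)={w : Rxw}. Then □r holds at x, so r holds at x, i.e. Rxx.

Yes — defined by □r → r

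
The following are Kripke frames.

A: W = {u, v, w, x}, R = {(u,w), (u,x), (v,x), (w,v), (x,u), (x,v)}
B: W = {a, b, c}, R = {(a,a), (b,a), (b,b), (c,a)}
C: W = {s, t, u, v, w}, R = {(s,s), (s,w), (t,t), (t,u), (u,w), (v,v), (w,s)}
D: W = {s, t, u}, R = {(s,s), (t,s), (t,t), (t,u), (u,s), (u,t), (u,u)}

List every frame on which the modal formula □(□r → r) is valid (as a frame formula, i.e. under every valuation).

B, D

This is the axiom for shift-reflexivity; its first-order frame correspondent is ∀x ∀y (Rxy → Ryy).
A: fails — Ruw but not Rww.
B: ✓.
C: fails — Ruw but not Rww.
D: ✓.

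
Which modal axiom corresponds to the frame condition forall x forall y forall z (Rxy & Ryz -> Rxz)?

A defining formula is □p → □□p (the 4 axiom).
Suppose □p→□□p is valid. Take Rxy, Ryz and set V(p)={w : Rxw}. Then □p at x, so □□p at x, so □p at y, so p at z, i.e. Rxz.

□p → □□p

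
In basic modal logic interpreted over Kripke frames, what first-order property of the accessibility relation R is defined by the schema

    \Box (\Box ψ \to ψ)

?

shift-reflexivity

This is the T□ axiom.
Its frame correspondent is shift-reflexivity — \forall x \forall y (Rxy \to Ryy).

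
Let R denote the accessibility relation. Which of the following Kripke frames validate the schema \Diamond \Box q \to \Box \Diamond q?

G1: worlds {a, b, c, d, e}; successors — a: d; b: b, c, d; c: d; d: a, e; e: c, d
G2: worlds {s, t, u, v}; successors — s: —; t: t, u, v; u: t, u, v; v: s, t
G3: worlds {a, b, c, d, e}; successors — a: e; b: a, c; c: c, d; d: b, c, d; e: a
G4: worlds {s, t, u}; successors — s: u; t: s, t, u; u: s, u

Frame correspondent (Sahlqvist): \forall x \forall y \forall z (Rxy \wedge Rxz \to \exists w (Ryw \wedge Rzw)) — i.e. convergence.
G1: fails — Rbc and Rbd but c and d have no common successor.
G2: fails — Rvt and Rvs but t and s have no common successor.
G3: fails — Rbc and Rba but c and a have no common successor.
G4: condition met.

G4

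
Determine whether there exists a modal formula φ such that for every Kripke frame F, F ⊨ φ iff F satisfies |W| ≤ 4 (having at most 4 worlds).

Any modally definable frame class is closed under disjoint unions.
Any modal formula valid on each of 5 disjoint one-world frames is valid on their disjoint union (validity is preserved under disjoint unions). Each one-world frame has |W|=1≤4, but the union has |W|=5.
Hence having at most 4 worlds is not modally definable.

No — not modally definable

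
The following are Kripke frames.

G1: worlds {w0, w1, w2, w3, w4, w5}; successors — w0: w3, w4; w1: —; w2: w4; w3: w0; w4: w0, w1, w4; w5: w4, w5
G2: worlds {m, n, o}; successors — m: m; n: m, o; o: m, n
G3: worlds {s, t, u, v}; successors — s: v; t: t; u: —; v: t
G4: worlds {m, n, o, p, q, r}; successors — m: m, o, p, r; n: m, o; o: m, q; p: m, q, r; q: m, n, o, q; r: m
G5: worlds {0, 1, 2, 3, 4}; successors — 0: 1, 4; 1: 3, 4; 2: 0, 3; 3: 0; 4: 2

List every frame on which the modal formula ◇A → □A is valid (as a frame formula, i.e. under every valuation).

This is the axiom for partial functionality; its first-order frame correspondent is ∀x ∀y ∀z (Rxy ∧ Rxz → y = z).
G1: fails — w0 sees both w3 and w4.
G2: fails — n sees both m and o.
G3: holds.
G4: fails — m sees both m and o.
G5: fails — 0 sees both 1 and 4.
Valid on: G3.

G3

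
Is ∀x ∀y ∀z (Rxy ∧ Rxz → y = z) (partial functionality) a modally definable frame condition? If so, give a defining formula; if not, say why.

Yes: it is partial functionality, defined by the CD schema ◇p → □p.

Yes — defined by ◇p → □p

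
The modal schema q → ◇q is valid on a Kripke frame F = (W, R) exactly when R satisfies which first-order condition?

reflexivity

Equivalently (dual form): □q → q.
Suppose □q→q is valid. At any x set V(q)={w : Rxw}. Then □q holds at x, so q holds at x, i.e. Rxx.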